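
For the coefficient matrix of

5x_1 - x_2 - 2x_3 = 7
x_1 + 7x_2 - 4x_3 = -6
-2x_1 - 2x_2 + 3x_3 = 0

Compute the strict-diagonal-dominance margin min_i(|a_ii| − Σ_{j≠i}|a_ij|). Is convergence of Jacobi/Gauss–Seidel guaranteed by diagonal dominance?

-1

row 1: |5| − (1+2) = 2
row 2: |7| − (1+4) = 2
row 3: |3| − (2+2) = -1
minimum over rows = -1 → not strictly diagonally dominant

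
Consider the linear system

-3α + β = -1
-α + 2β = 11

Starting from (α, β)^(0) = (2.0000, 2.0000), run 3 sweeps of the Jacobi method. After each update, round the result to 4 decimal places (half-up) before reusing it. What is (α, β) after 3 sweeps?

(2.3333, 6.7500)

Iteration 1:
  α = (-1 - (1)·2.0000) / (-3) = 1.0000
  β = (11 - (-1)·2.0000) / (2) = 6.5000
Iteration 2:
  α = (-1 - (1)·6.5000) / (-3) = 2.5000
  β = (11 - (-1)·1.0000) / (2) = 6.0000
Iteration 3:
  α = (-1 - (1)·6.0000) / (-3) = 2.3333
  β = (11 - (-1)·2.5000) / (2) = 6.7500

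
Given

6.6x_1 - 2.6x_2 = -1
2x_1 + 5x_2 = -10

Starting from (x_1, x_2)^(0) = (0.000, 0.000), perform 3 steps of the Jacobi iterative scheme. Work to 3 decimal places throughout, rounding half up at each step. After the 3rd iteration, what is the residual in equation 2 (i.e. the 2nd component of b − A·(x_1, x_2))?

-0.050

Iteration 1:
  x_1 = (-1 - (-2.6)·0.000) / (6.6) = -0.152
  x_2 = (-10 - (2)·0.000) / (5) = -2.000
Iteration 2:
  x_1 = (-1 - (-2.6)·-2.000) / (6.6) = -0.939
  x_2 = (-10 - (2)·-0.152) / (5) = -1.939
Iteration 3:
  x_1 = (-1 - (-2.6)·-1.939) / (6.6) = -0.915
  x_2 = (-10 - (2)·-0.939) / (5) = -1.624
Residual b − A·x = (0.817, -0.050)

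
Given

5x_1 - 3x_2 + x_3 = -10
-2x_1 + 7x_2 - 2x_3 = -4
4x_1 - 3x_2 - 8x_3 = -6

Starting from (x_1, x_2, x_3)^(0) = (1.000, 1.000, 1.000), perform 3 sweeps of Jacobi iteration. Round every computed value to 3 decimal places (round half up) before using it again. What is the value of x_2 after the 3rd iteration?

-1.207

Iteration 1:
  x_1 = (-10 - (-3)·1.000 - (1)·1.000) / (5) = -1.600
  x_2 = (-4 - (-2)·1.000 - (-2)·1.000) / (7) = 0.000
  x_3 = (-6 - (4)·1.000 - (-3)·1.000) / (-8) = 0.875
Iteration 2:
  x_1 = (-10 - (-3)·0.000 - (1)·0.875) / (5) = -2.175
  x_2 = (-4 - (-2)·-1.600 - (-2)·0.875) / (7) = -0.779
  x_3 = (-6 - (4)·-1.600 - (-3)·0.000) / (-8) = -0.050
Iteration 3:
  x_1 = (-10 - (-3)·-0.779 - (1)·-0.050) / (5) = -2.457
  x_2 = (-4 - (-2)·-2.175 - (-2)·-0.050) / (7) = -1.207
  x_3 = (-6 - (4)·-2.175 - (-3)·-0.779) / (-8) = -0.045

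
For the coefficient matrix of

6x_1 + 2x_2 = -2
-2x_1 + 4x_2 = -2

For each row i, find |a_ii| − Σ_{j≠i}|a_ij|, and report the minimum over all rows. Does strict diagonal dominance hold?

row 1: |6| − (2) = 4
row 2: |4| − (2) = 2
minimum over rows = 2 → strictly diagonally dominant (convergence guaranteed)

2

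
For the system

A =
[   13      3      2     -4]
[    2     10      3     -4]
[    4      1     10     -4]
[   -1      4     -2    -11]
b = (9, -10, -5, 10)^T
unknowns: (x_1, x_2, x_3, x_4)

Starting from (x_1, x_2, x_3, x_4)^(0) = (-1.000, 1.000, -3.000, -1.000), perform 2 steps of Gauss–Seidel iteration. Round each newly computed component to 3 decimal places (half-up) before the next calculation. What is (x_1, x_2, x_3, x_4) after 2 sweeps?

Iteration 1:
  x_1 = (9 - (3)·1.000 - (2)·-3.000 - (-4)·-1.000) / (13) = 0.615
  x_2 = (-10 - (2)·0.615 - (3)·-3.000 - (-4)·-1.000) / (10) = -0.623
  x_3 = (-5 - (4)·0.615 - (1)·-0.623 - (-4)·-1.000) / (10) = -1.084
  x_4 = (10 - (-1)·0.615 - (4)·-0.623 - (-2)·-1.084) / (-11) = -0.994
Iteration 2:
  x_1 = (9 - (3)·-0.623 - (2)·-1.084 - (-4)·-0.994) / (13) = 0.697
  x_2 = (-10 - (2)·0.697 - (3)·-1.084 - (-4)·-0.994) / (10) = -1.212
  x_3 = (-5 - (4)·0.697 - (1)·-1.212 - (-4)·-0.994) / (10) = -1.055
  x_4 = (10 - (-1)·0.697 - (4)·-1.212 - (-2)·-1.055) / (-11) = -1.221

(0.697, -1.212, -1.055, -1.221)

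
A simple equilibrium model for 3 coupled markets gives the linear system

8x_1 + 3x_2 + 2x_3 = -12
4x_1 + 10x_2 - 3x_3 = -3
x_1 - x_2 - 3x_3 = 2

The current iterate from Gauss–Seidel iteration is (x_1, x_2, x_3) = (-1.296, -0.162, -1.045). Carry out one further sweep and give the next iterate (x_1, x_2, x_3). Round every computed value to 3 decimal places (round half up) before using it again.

(-1.178, -0.142, -1.012)

One sweep:
  x_1 = (-12 - (3)·-0.162 - (2)·-1.045) / (8) = -1.178
  x_2 = (-3 - (4)·-1.178 - (-3)·-1.045) / (10) = -0.142
  x_3 = (2 - (1)·-1.178 - (-1)·-0.142) / (-3) = -1.012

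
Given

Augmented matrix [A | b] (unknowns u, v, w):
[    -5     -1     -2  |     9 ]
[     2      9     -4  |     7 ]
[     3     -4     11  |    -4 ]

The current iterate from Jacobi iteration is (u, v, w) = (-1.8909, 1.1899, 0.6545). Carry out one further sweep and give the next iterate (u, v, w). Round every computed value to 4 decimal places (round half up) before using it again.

(-2.2998, 1.4889, 0.5848)

One sweep:
  u = (9 - (-1)·1.1899 - (-2)·0.6545) / (-5) = -2.2998
  v = (7 - (2)·-1.8909 - (-4)·0.6545) / (9) = 1.4889
  w = (-4 - (3)·-1.8909 - (-4)·1.1899) / (11) = 0.5848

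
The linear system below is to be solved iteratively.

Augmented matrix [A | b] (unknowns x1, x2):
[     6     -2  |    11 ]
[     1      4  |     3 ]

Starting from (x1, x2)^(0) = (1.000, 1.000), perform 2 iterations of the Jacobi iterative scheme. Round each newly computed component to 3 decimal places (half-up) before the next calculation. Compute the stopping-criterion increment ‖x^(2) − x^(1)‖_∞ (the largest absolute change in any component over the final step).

0.292

Iteration 1:
  x1 = (11 - (-2)·1.000) / (6) = 2.167
  x2 = (3 - (1)·1.000) / (4) = 0.500
Iteration 2:
  x1 = (11 - (-2)·0.500) / (6) = 2.000
  x2 = (3 - (1)·2.167) / (4) = 0.208
Change: (-0.167, -0.292) → max |·| = 0.292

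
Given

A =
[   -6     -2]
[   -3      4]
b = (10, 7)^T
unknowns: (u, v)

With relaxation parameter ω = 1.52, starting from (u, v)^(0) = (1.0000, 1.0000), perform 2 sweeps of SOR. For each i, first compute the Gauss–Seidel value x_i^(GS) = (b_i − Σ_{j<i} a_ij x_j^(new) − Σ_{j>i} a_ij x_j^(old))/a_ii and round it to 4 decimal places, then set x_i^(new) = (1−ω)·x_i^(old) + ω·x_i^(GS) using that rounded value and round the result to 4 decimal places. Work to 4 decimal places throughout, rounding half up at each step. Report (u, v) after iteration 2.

(0.2899, 3.9880)

Iteration 1:
  u: GS value = (10 - (-2)·1.0000) / (-6) = -2.0000;  u ← (1−ω)·1.0000 + ω·-2.0000 = -3.5600
  v: GS value = (7 - (-3)·-3.5600) / (4) = -0.9200;  v ← (1−ω)·1.0000 + ω·-0.9200 = -1.9184
Iteration 2:
  u: GS value = (10 - (-2)·-1.9184) / (-6) = -1.0272;  u ← (1−ω)·-3.5600 + ω·-1.0272 = 0.2899
  v: GS value = (7 - (-3)·0.2899) / (4) = 1.9674;  v ← (1−ω)·-1.9184 + ω·1.9674 = 3.9880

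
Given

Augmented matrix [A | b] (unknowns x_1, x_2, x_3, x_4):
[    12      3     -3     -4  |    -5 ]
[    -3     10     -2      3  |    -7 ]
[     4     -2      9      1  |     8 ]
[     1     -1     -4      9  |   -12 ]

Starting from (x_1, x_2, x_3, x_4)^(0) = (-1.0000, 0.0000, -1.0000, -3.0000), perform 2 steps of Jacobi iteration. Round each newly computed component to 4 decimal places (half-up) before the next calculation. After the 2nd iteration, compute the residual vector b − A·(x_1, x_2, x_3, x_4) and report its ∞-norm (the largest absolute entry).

Iteration 1:
  x_1 = (-5 - (3)·0.0000 - (-3)·-1.0000 - (-4)·-3.0000) / (12) = -1.6667
  x_2 = (-7 - (-3)·-1.0000 - (-2)·-1.0000 - (3)·-3.0000) / (10) = -0.3000
  x_3 = (8 - (4)·-1.0000 - (-2)·0.0000 - (1)·-3.0000) / (9) = 1.6667
  x_4 = (-12 - (1)·-1.0000 - (-1)·0.0000 - (-4)·-1.0000) / (9) = -1.6667
Iteration 2:
  x_1 = (-5 - (3)·-0.3000 - (-3)·1.6667 - (-4)·-1.6667) / (12) = -0.4806
  x_2 = (-7 - (-3)·-1.6667 - (-2)·1.6667 - (3)·-1.6667) / (10) = -0.3667
  x_3 = (8 - (4)·-1.6667 - (-2)·-0.3000 - (1)·-1.6667) / (9) = 1.7482
  x_4 = (-12 - (1)·-1.6667 - (-1)·-0.3000 - (-4)·1.6667) / (9) = -0.4407
Residual b − A·x = (5.3491, 0.0437, -6.1041, -0.9270); ∞-norm = 6.1041

6.1041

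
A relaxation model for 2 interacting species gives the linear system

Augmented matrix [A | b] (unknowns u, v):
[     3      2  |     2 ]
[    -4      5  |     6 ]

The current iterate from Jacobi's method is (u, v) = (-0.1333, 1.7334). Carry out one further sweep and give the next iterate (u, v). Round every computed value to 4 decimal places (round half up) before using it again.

(-0.4889, 1.0934)

One sweep:
  u = (2 - (2)·1.7334) / (3) = -0.4889
  v = (6 - (-4)·-0.1333) / (5) = 1.0934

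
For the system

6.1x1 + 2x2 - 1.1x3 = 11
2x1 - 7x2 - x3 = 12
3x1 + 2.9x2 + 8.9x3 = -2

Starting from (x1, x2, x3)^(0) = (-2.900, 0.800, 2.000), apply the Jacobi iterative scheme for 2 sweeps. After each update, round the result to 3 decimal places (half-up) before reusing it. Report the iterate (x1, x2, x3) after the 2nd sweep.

Iteration 1:
  x1 = (11 - (2)·0.800 - (-1.1)·2.000) / (6.1) = 1.902
  x2 = (12 - (2)·-2.900 - (-1)·2.000) / (-7) = -2.829
  x3 = (-2 - (3)·-2.900 - (2.9)·0.800) / (8.9) = 0.492
Iteration 2:
  x1 = (11 - (2)·-2.829 - (-1.1)·0.492) / (6.1) = 2.820
  x2 = (12 - (2)·1.902 - (-1)·0.492) / (-7) = -1.241
  x3 = (-2 - (3)·1.902 - (2.9)·-2.829) / (8.9) = 0.056

(2.820, -1.241, 0.056)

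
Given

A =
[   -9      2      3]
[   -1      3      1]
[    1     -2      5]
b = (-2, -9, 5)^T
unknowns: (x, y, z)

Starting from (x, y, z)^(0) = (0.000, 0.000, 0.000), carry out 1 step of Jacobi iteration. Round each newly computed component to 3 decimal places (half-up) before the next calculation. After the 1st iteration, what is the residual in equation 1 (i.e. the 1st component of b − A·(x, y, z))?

Iteration 1:
  x = (-2 - (2)·0.000 - (3)·0.000) / (-9) = 0.222
  y = (-9 - (-1)·0.000 - (1)·0.000) / (3) = -3.000
  z = (5 - (1)·0.000 - (-2)·0.000) / (5) = 1.000
Residual b − A·x = (2.998, -0.778, -6.222)

2.998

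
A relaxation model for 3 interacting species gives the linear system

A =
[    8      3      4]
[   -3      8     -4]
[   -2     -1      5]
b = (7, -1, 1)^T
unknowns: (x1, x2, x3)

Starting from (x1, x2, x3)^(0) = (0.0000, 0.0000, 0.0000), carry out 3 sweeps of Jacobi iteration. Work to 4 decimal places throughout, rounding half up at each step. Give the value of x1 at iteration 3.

0.4988

Iteration 1:
  x1 = (7 - (3)·0.0000 - (4)·0.0000) / (8) = 0.8750
  x2 = (-1 - (-3)·0.0000 - (-4)·0.0000) / (8) = -0.1250
  x3 = (1 - (-2)·0.0000 - (-1)·0.0000) / (5) = 0.2000
Iteration 2:
  x1 = (7 - (3)·-0.1250 - (4)·0.2000) / (8) = 0.8219
  x2 = (-1 - (-3)·0.8750 - (-4)·0.2000) / (8) = 0.3031
  x3 = (1 - (-2)·0.8750 - (-1)·-0.1250) / (5) = 0.5250
Iteration 3:
  x1 = (7 - (3)·0.3031 - (4)·0.5250) / (8) = 0.4988
  x2 = (-1 - (-3)·0.8219 - (-4)·0.5250) / (8) = 0.4457
  x3 = (1 - (-2)·0.8219 - (-1)·0.3031) / (5) = 0.5894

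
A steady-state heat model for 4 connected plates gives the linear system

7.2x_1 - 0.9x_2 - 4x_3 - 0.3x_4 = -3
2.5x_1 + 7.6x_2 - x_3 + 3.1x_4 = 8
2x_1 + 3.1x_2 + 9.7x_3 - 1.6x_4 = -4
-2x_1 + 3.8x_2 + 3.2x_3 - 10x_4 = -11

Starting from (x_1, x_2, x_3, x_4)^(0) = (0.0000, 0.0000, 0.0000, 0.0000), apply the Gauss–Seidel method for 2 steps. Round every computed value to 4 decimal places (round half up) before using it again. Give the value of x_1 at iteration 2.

-0.6018

Iteration 1:
  x_1 = (-3 - (-0.9)·0.0000 - (-4)·0.0000 - (-0.3)·0.0000) / (7.2) = -0.4167
  x_2 = (8 - (2.5)·-0.4167 - (-1)·0.0000 - (3.1)·0.0000) / (7.6) = 1.1897
  x_3 = (-4 - (2)·-0.4167 - (3.1)·1.1897 - (-1.6)·0.0000) / (9.7) = -0.7067
  x_4 = (-11 - (-2)·-0.4167 - (3.8)·1.1897 - (3.2)·-0.7067) / (-10) = 1.4093
Iteration 2:
  x_1 = (-3 - (-0.9)·1.1897 - (-4)·-0.7067 - (-0.3)·1.4093) / (7.2) = -0.6018
  x_2 = (8 - (2.5)·-0.6018 - (-1)·-0.7067 - (3.1)·1.4093) / (7.6) = 0.5828
  x_3 = (-4 - (2)·-0.6018 - (3.1)·0.5828 - (-1.6)·1.4093) / (9.7) = -0.2421
  x_4 = (-11 - (-2)·-0.6018 - (3.8)·0.5828 - (3.2)·-0.2421) / (-10) = 1.3644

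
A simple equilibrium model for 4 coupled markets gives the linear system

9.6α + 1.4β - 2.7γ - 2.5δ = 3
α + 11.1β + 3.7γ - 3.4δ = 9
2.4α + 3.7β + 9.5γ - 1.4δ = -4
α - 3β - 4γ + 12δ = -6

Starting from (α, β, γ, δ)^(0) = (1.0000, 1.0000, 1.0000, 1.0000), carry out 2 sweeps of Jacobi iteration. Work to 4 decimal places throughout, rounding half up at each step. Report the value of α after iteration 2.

-0.0462

Iteration 1:
  α = (3 - (1.4)·1.0000 - (-2.7)·1.0000 - (-2.5)·1.0000) / (9.6) = 0.7083
  β = (9 - (1)·1.0000 - (3.7)·1.0000 - (-3.4)·1.0000) / (11.1) = 0.6937
  γ = (-4 - (2.4)·1.0000 - (3.7)·1.0000 - (-1.4)·1.0000) / (9.5) = -0.9158
  δ = (-6 - (1)·1.0000 - (-3)·1.0000 - (-4)·1.0000) / (12) = 0.0000
Iteration 2:
  α = (3 - (1.4)·0.6937 - (-2.7)·-0.9158 - (-2.5)·0.0000) / (9.6) = -0.0462
  β = (9 - (1)·0.7083 - (3.7)·-0.9158 - (-3.4)·0.0000) / (11.1) = 1.0523
  γ = (-4 - (2.4)·0.7083 - (3.7)·0.6937 - (-1.4)·0.0000) / (9.5) = -0.8702
  δ = (-6 - (1)·0.7083 - (-3)·0.6937 - (-4)·-0.9158) / (12) = -0.6909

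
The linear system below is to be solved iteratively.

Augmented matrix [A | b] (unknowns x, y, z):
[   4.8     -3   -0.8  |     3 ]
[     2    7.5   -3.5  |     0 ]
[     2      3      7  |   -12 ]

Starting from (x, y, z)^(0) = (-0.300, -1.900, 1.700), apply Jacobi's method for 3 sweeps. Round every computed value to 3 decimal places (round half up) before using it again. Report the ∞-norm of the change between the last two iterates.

0.935

Iteration 1:
  x = (3 - (-3)·-1.900 - (-0.8)·1.700) / (4.8) = -0.279
  y = (0 - (2)·-0.300 - (-3.5)·1.700) / (7.5) = 0.873
  z = (-12 - (2)·-0.300 - (3)·-1.900) / (7) = -0.814
Iteration 2:
  x = (3 - (-3)·0.873 - (-0.8)·-0.814) / (4.8) = 1.035
  y = (0 - (2)·-0.279 - (-3.5)·-0.814) / (7.5) = -0.305
  z = (-12 - (2)·-0.279 - (3)·0.873) / (7) = -2.009
Iteration 3:
  x = (3 - (-3)·-0.305 - (-0.8)·-2.009) / (4.8) = 0.100
  y = (0 - (2)·1.035 - (-3.5)·-2.009) / (7.5) = -1.214
  z = (-12 - (2)·1.035 - (3)·-0.305) / (7) = -1.879
Change: (-0.935, -0.909, 0.130) → max |·| = 0.935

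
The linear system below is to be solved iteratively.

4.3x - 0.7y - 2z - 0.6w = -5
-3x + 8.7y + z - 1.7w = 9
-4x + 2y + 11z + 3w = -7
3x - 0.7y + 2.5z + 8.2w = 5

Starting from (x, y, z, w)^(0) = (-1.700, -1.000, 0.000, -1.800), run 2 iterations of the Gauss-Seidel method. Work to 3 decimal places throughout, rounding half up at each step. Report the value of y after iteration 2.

Iteration 1:
  x = (-5 - (-0.7)·-1.000 - (-2)·0.000 - (-0.6)·-1.800) / (4.3) = -1.577
  y = (9 - (-3)·-1.577 - (1)·0.000 - (-1.7)·-1.800) / (8.7) = 0.139
  z = (-7 - (-4)·-1.577 - (2)·0.139 - (3)·-1.800) / (11) = -0.744
  w = (5 - (3)·-1.577 - (-0.7)·0.139 - (2.5)·-0.744) / (8.2) = 1.425
Iteration 2:
  x = (-5 - (-0.7)·0.139 - (-2)·-0.744 - (-0.6)·1.425) / (4.3) = -1.287
  y = (9 - (-3)·-1.287 - (1)·-0.744 - (-1.7)·1.425) / (8.7) = 0.955
  z = (-7 - (-4)·-1.287 - (2)·0.955 - (3)·1.425) / (11) = -1.667
  w = (5 - (3)·-1.287 - (-0.7)·0.955 - (2.5)·-1.667) / (8.2) = 1.670

0.955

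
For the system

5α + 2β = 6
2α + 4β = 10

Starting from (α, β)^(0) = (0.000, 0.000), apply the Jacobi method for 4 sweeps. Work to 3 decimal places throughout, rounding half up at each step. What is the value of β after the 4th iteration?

Iteration 1:
  α = (6 - (2)·0.000) / (5) = 1.200
  β = (10 - (2)·0.000) / (4) = 2.500
Iteration 2:
  α = (6 - (2)·2.500) / (5) = 0.200
  β = (10 - (2)·1.200) / (4) = 1.900
Iteration 3:
  α = (6 - (2)·1.900) / (5) = 0.440
  β = (10 - (2)·0.200) / (4) = 2.400
Iteration 4:
  α = (6 - (2)·2.400) / (5) = 0.240
  β = (10 - (2)·0.440) / (4) = 2.280

2.280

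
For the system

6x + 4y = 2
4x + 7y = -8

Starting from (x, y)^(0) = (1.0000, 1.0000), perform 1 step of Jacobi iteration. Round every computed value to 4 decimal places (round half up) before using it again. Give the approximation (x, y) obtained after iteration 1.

Iteration 1:
  x = (2 - (4)·1.0000) / (6) = -0.3333
  y = (-8 - (4)·1.0000) / (7) = -1.7143

(-0.3333, -1.7143)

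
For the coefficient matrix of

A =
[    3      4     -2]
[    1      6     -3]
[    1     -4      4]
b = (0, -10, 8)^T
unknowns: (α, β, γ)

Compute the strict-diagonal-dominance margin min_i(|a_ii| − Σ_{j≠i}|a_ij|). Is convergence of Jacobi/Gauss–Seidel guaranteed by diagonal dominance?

row 1: |3| − (4+2) = -3
row 2: |6| − (1+3) = 2
row 3: |4| − (1+4) = -1
minimum over rows = -3 → not strictly diagonally dominant

-3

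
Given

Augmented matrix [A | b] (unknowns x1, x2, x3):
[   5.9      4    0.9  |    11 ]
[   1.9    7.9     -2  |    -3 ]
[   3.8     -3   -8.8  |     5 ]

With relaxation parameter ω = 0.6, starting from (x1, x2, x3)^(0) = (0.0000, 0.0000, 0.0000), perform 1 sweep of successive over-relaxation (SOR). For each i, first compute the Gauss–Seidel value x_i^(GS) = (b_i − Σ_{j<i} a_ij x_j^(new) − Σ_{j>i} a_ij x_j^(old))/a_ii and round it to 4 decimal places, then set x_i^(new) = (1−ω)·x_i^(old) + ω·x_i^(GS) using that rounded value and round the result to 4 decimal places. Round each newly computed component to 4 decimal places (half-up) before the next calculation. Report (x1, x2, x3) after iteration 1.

(1.1186, -0.3893, 0.0286)

Iteration 1:
  x1: GS value = (11 - (4)·0.0000 - (0.9)·0.0000) / (5.9) = 1.8644;  x1 ← (1−ω)·0.0000 + ω·1.8644 = 1.1186
  x2: GS value = (-3 - (1.9)·1.1186 - (-2)·0.0000) / (7.9) = -0.6488;  x2 ← (1−ω)·0.0000 + ω·-0.6488 = -0.3893
  x3: GS value = (5 - (3.8)·1.1186 - (-3)·-0.3893) / (-8.8) = 0.0476;  x3 ← (1−ω)·0.0000 + ω·0.0476 = 0.0286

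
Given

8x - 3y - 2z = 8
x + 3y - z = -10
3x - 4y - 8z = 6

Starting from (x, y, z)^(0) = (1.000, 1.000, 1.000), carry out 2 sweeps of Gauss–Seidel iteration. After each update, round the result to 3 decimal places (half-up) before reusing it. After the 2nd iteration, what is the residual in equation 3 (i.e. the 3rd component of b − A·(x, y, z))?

Iteration 1:
  x = (8 - (-3)·1.000 - (-2)·1.000) / (8) = 1.625
  y = (-10 - (1)·1.625 - (-1)·1.000) / (3) = -3.542
  z = (6 - (3)·1.625 - (-4)·-3.542) / (-8) = 1.630
Iteration 2:
  x = (8 - (-3)·-3.542 - (-2)·1.630) / (8) = 0.079
  y = (-10 - (1)·0.079 - (-1)·1.630) / (3) = -2.816
  z = (6 - (3)·0.079 - (-4)·-2.816) / (-8) = 0.688
Residual b − A·x = (0.296, -0.943, 0.003)

0.003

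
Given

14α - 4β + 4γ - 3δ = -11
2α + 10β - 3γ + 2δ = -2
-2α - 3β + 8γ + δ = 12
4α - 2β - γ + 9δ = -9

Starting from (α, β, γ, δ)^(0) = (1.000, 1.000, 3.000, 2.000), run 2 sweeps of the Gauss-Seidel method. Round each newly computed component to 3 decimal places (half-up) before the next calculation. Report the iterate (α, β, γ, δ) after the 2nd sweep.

Iteration 1:
  α = (-11 - (-4)·1.000 - (4)·3.000 - (-3)·2.000) / (14) = -0.929
  β = (-2 - (2)·-0.929 - (-3)·3.000 - (2)·2.000) / (10) = 0.486
  γ = (12 - (-2)·-0.929 - (-3)·0.486 - (1)·2.000) / (8) = 1.200
  δ = (-9 - (4)·-0.929 - (-2)·0.486 - (-1)·1.200) / (9) = -0.346
Iteration 2:
  α = (-11 - (-4)·0.486 - (4)·1.200 - (-3)·-0.346) / (14) = -1.064
  β = (-2 - (2)·-1.064 - (-3)·1.200 - (2)·-0.346) / (10) = 0.442
  γ = (12 - (-2)·-1.064 - (-3)·0.442 - (1)·-0.346) / (8) = 1.443
  δ = (-9 - (4)·-1.064 - (-2)·0.442 - (-1)·1.443) / (9) = -0.269

(-1.064, 0.442, 1.443, -0.269)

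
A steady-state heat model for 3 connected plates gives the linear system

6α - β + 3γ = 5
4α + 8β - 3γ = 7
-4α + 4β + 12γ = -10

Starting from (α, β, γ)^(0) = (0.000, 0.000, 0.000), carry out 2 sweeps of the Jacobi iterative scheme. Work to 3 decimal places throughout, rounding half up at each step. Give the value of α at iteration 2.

1.396

Iteration 1:
  α = (5 - (-1)·0.000 - (3)·0.000) / (6) = 0.833
  β = (7 - (4)·0.000 - (-3)·0.000) / (8) = 0.875
  γ = (-10 - (-4)·0.000 - (4)·0.000) / (12) = -0.833
Iteration 2:
  α = (5 - (-1)·0.875 - (3)·-0.833) / (6) = 1.396
  β = (7 - (4)·0.833 - (-3)·-0.833) / (8) = 0.146
  γ = (-10 - (-4)·0.833 - (4)·0.875) / (12) = -0.847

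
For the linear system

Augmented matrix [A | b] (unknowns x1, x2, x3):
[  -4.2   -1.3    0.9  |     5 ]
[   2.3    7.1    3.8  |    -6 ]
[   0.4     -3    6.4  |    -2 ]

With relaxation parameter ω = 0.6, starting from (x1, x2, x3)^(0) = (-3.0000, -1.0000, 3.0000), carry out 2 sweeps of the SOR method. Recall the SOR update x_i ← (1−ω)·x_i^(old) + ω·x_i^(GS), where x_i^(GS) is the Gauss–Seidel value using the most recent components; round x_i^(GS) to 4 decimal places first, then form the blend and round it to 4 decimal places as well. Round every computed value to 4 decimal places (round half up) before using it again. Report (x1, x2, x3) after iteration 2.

(-0.8741, -1.1769, -0.2416)

Iteration 1:
  x1: GS value = (5 - (-1.3)·-1.0000 - (0.9)·3.0000) / (-4.2) = -0.2381;  x1 ← (1−ω)·-3.0000 + ω·-0.2381 = -1.3429
  x2: GS value = (-6 - (2.3)·-1.3429 - (3.8)·3.0000) / (7.1) = -2.0157;  x2 ← (1−ω)·-1.0000 + ω·-2.0157 = -1.6094
  x3: GS value = (-2 - (0.4)·-1.3429 - (-3)·-1.6094) / (6.4) = -0.9830;  x3 ← (1−ω)·3.0000 + ω·-0.9830 = 0.6102
Iteration 2:
  x1: GS value = (5 - (-1.3)·-1.6094 - (0.9)·0.6102) / (-4.2) = -0.5616;  x1 ← (1−ω)·-1.3429 + ω·-0.5616 = -0.8741
  x2: GS value = (-6 - (2.3)·-0.8741 - (3.8)·0.6102) / (7.1) = -0.8885;  x2 ← (1−ω)·-1.6094 + ω·-0.8885 = -1.1769
  x3: GS value = (-2 - (0.4)·-0.8741 - (-3)·-1.1769) / (6.4) = -0.8095;  x3 ← (1−ω)·0.6102 + ω·-0.8095 = -0.2416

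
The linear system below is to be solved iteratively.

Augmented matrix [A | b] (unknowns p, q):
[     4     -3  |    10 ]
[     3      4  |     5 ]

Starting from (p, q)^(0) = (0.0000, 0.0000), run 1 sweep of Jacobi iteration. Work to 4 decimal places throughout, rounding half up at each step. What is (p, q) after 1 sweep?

(2.5000, 1.2500)

Iteration 1:
  p = (10 - (-3)·0.0000) / (4) = 2.5000
  q = (5 - (3)·0.0000) / (4) = 1.2500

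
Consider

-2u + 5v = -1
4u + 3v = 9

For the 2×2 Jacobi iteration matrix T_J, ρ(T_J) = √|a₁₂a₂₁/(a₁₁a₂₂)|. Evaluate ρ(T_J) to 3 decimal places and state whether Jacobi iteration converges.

a₁₂a₂₁/(a₁₁a₂₂) = (5)·(4) / ((-2)·(3)) = -3.333333
ρ = √|-3.333333| = √3.333333 = 1.826
ρ > 1, so Jacobi diverges

1.826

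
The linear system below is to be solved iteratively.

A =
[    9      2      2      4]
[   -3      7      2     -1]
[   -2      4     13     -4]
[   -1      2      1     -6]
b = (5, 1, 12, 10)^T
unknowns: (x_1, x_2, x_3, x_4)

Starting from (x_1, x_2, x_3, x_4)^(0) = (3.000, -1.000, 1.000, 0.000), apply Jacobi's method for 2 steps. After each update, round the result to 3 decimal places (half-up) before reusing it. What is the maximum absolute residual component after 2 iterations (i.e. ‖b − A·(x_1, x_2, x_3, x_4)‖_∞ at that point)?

Iteration 1:
  x_1 = (5 - (2)·-1.000 - (2)·1.000 - (4)·0.000) / (9) = 0.556
  x_2 = (1 - (-3)·3.000 - (2)·1.000 - (-1)·0.000) / (7) = 1.143
  x_3 = (12 - (-2)·3.000 - (4)·-1.000 - (-4)·0.000) / (13) = 1.692
  x_4 = (10 - (-1)·3.000 - (2)·-1.000 - (1)·1.000) / (-6) = -2.333
Iteration 2:
  x_1 = (5 - (2)·1.143 - (2)·1.692 - (4)·-2.333) / (9) = 0.962
  x_2 = (1 - (-3)·0.556 - (2)·1.692 - (-1)·-2.333) / (7) = -0.436
  x_3 = (12 - (-2)·0.556 - (4)·1.143 - (-4)·-2.333) / (13) = -0.061
  x_4 = (10 - (-1)·0.556 - (2)·1.143 - (1)·1.692) / (-6) = -1.096
Residual b − A·x = (1.720, 5.964, 12.077, 5.319); ∞-norm = 12.077

12.077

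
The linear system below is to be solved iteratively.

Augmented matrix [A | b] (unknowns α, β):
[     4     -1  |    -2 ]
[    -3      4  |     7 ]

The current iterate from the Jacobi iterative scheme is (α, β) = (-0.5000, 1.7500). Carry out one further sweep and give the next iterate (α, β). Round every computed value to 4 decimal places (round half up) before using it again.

(-0.0625, 1.3750)

One sweep:
  α = (-2 - (-1)·1.7500) / (4) = -0.0625
  β = (7 - (-3)·-0.5000) / (4) = 1.3750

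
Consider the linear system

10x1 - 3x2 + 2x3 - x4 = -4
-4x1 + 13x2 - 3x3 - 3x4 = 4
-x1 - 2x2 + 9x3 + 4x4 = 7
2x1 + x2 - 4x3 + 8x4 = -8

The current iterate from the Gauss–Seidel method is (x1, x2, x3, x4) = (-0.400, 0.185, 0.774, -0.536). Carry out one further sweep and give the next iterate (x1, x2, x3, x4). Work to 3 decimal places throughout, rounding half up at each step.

(-0.553, 0.192, 0.997, -0.387)

One sweep:
  x1 = (-4 - (-3)·0.185 - (2)·0.774 - (-1)·-0.536) / (10) = -0.553
  x2 = (4 - (-4)·-0.553 - (-3)·0.774 - (-3)·-0.536) / (13) = 0.192
  x3 = (7 - (-1)·-0.553 - (-2)·0.192 - (4)·-0.536) / (9) = 0.997
  x4 = (-8 - (2)·-0.553 - (1)·0.192 - (-4)·0.997) / (8) = -0.387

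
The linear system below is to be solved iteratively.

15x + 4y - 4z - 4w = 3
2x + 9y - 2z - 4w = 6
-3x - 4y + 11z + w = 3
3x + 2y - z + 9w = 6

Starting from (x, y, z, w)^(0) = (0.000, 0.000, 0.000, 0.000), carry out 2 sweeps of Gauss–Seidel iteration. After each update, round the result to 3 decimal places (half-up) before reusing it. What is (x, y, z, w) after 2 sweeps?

Iteration 1:
  x = (3 - (4)·0.000 - (-4)·0.000 - (-4)·0.000) / (15) = 0.200
  y = (6 - (2)·0.200 - (-2)·0.000 - (-4)·0.000) / (9) = 0.622
  z = (3 - (-3)·0.200 - (-4)·0.622 - (1)·0.000) / (11) = 0.553
  w = (6 - (3)·0.200 - (2)·0.622 - (-1)·0.553) / (9) = 0.523
Iteration 2:
  x = (3 - (4)·0.622 - (-4)·0.553 - (-4)·0.523) / (15) = 0.321
  y = (6 - (2)·0.321 - (-2)·0.553 - (-4)·0.523) / (9) = 0.951
  z = (3 - (-3)·0.321 - (-4)·0.951 - (1)·0.523) / (11) = 0.659
  w = (6 - (3)·0.321 - (2)·0.951 - (-1)·0.659) / (9) = 0.422

(0.321, 0.951, 0.659, 0.422)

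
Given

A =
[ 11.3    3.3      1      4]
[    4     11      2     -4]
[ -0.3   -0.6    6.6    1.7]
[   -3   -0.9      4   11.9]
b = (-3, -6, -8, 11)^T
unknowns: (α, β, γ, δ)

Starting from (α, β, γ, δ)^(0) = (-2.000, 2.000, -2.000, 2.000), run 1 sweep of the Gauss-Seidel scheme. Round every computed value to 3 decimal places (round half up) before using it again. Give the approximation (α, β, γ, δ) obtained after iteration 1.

(-1.381, 1.048, -1.695, 1.225)

Iteration 1:
  α = (-3 - (3.3)·2.000 - (1)·-2.000 - (4)·2.000) / (11.3) = -1.381
  β = (-6 - (4)·-1.381 - (2)·-2.000 - (-4)·2.000) / (11) = 1.048
  γ = (-8 - (-0.3)·-1.381 - (-0.6)·1.048 - (1.7)·2.000) / (6.6) = -1.695
  δ = (11 - (-3)·-1.381 - (-0.9)·1.048 - (4)·-1.695) / (11.9) = 1.225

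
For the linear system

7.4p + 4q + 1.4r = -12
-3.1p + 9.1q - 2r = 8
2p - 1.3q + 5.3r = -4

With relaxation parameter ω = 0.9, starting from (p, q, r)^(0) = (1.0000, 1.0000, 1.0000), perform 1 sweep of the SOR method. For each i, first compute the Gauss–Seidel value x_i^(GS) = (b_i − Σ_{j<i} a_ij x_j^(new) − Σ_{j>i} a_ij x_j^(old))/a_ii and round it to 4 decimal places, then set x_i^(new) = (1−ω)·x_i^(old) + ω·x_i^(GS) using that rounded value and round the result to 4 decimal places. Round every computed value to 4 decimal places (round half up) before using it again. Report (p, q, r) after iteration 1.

Iteration 1:
  p: GS value = (-12 - (4)·1.0000 - (1.4)·1.0000) / (7.4) = -2.3514;  p ← (1−ω)·1.0000 + ω·-2.3514 = -2.0163
  q: GS value = (8 - (-3.1)·-2.0163 - (-2)·1.0000) / (9.1) = 0.4120;  q ← (1−ω)·1.0000 + ω·0.4120 = 0.4708
  r: GS value = (-4 - (2)·-2.0163 - (-1.3)·0.4708) / (5.3) = 0.1216;  r ← (1−ω)·1.0000 + ω·0.1216 = 0.2094

(-2.0163, 0.4708, 0.2094)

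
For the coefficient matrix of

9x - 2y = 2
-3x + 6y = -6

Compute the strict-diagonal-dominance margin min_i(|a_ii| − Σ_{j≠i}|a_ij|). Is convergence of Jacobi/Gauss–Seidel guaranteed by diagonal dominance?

row 1: |9| − (2) = 7
row 2: |6| − (3) = 3
minimum over rows = 3 → strictly diagonally dominant (convergence guaranteed)

3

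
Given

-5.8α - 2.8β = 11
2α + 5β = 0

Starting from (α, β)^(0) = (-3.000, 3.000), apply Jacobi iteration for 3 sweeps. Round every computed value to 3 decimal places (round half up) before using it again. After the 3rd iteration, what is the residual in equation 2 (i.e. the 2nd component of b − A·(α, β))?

0.134

Iteration 1:
  α = (11 - (-2.8)·3.000) / (-5.8) = -3.345
  β = (0 - (2)·-3.000) / (5) = 1.200
Iteration 2:
  α = (11 - (-2.8)·1.200) / (-5.8) = -2.476
  β = (0 - (2)·-3.345) / (5) = 1.338
Iteration 3:
  α = (11 - (-2.8)·1.338) / (-5.8) = -2.542
  β = (0 - (2)·-2.476) / (5) = 0.990
Residual b − A·x = (-0.972, 0.134)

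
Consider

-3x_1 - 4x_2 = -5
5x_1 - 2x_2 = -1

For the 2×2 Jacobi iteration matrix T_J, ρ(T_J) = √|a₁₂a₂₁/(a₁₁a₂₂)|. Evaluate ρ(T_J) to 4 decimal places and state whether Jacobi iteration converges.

a₁₂a₂₁/(a₁₁a₂₂) = (-4)·(5) / ((-3)·(-2)) = -3.333333
ρ = √|-3.333333| = √3.333333 = 1.8257
ρ > 1, so Jacobi diverges

1.8257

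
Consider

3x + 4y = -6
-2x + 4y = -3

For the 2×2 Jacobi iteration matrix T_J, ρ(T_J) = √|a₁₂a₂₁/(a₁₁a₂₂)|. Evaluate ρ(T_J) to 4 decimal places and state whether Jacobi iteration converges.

0.8165

a₁₂a₂₁/(a₁₁a₂₂) = (4)·(-2) / ((3)·(4)) = -0.666667
ρ = √|-0.666667| = √0.666667 = 0.8165
ρ < 1, so Jacobi converges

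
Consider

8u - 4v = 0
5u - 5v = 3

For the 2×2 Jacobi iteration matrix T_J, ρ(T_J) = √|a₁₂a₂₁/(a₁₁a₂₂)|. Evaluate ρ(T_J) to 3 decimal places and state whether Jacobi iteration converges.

a₁₂a₂₁/(a₁₁a₂₂) = (-4)·(5) / ((8)·(-5)) = 0.500000
ρ = √|0.500000| = √0.500000 = 0.707
ρ < 1, so Jacobi converges

0.707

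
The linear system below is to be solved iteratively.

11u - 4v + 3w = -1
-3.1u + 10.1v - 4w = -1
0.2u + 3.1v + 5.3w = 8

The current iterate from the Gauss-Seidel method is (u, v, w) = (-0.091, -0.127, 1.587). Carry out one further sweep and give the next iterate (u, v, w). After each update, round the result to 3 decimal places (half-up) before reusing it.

(-0.570, 0.355, 1.323)

One sweep:
  u = (-1 - (-4)·-0.127 - (3)·1.587) / (11) = -0.570
  v = (-1 - (-3.1)·-0.570 - (-4)·1.587) / (10.1) = 0.355
  w = (8 - (0.2)·-0.570 - (3.1)·0.355) / (5.3) = 1.323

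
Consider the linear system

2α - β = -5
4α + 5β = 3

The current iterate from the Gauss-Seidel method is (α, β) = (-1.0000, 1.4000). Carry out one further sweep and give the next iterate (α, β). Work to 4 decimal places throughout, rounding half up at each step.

(-1.8000, 2.0400)

One sweep:
  α = (-5 - (-1)·1.4000) / (2) = -1.8000
  β = (3 - (4)·-1.8000) / (5) = 2.0400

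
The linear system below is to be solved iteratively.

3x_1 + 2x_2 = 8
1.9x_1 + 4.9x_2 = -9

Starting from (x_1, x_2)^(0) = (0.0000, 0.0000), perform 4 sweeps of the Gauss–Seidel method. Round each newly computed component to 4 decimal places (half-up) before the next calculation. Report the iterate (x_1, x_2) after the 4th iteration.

(5.2031, -3.8543)

Iteration 1:
  x_1 = (8 - (2)·0.0000) / (3) = 2.6667
  x_2 = (-9 - (1.9)·2.6667) / (4.9) = -2.8708
Iteration 2:
  x_1 = (8 - (2)·-2.8708) / (3) = 4.5805
  x_2 = (-9 - (1.9)·4.5805) / (4.9) = -3.6128
Iteration 3:
  x_1 = (8 - (2)·-3.6128) / (3) = 5.0752
  x_2 = (-9 - (1.9)·5.0752) / (4.9) = -3.8047
Iteration 4:
  x_1 = (8 - (2)·-3.8047) / (3) = 5.2031
  x_2 = (-9 - (1.9)·5.2031) / (4.9) = -3.8543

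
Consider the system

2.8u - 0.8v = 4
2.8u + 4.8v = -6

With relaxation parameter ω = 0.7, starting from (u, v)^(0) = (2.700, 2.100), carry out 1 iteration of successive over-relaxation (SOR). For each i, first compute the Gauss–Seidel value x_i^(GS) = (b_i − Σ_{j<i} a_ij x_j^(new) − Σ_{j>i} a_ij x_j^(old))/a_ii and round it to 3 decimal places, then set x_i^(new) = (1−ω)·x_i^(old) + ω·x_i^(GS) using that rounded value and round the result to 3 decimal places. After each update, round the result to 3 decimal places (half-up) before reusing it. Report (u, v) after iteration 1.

(2.230, -1.156)

Iteration 1:
  u: GS value = (4 - (-0.8)·2.100) / (2.8) = 2.029;  u ← (1−ω)·2.700 + ω·2.029 = 2.230
  v: GS value = (-6 - (2.8)·2.230) / (4.8) = -2.551;  v ← (1−ω)·2.100 + ω·-2.551 = -1.156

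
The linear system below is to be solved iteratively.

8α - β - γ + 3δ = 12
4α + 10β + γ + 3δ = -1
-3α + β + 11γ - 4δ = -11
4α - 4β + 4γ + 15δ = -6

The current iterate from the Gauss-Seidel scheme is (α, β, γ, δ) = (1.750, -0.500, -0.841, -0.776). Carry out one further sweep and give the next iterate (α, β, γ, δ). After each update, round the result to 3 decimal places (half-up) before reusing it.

One sweep:
  α = (12 - (-1)·-0.500 - (-1)·-0.841 - (3)·-0.776) / (8) = 1.623
  β = (-1 - (4)·1.623 - (1)·-0.841 - (3)·-0.776) / (10) = -0.432
  γ = (-11 - (-3)·1.623 - (1)·-0.432 - (-4)·-0.776) / (11) = -0.800
  δ = (-6 - (4)·1.623 - (-4)·-0.432 - (4)·-0.800) / (15) = -0.735

(1.623, -0.432, -0.800, -0.735)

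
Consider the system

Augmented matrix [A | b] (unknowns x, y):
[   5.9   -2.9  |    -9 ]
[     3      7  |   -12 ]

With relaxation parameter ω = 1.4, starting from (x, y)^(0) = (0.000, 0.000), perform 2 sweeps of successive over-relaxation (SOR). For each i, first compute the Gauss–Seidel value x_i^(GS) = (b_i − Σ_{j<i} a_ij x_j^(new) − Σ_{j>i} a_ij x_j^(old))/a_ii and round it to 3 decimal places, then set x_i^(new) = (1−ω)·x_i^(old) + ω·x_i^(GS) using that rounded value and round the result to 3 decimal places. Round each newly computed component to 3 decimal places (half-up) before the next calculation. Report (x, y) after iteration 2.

Iteration 1:
  x: GS value = (-9 - (-2.9)·0.000) / (5.9) = -1.525;  x ← (1−ω)·0.000 + ω·-1.525 = -2.135
  y: GS value = (-12 - (3)·-2.135) / (7) = -0.799;  y ← (1−ω)·0.000 + ω·-0.799 = -1.119
Iteration 2:
  x: GS value = (-9 - (-2.9)·-1.119) / (5.9) = -2.075;  x ← (1−ω)·-2.135 + ω·-2.075 = -2.051
  y: GS value = (-12 - (3)·-2.051) / (7) = -0.835;  y ← (1−ω)·-1.119 + ω·-0.835 = -0.721

(-2.051, -0.721)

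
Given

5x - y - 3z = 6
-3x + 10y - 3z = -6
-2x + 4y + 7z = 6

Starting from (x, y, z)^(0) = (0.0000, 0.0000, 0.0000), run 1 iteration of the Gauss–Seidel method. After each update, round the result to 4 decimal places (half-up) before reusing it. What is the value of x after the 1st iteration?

1.2000

Iteration 1:
  x = (6 - (-1)·0.0000 - (-3)·0.0000) / (5) = 1.2000
  y = (-6 - (-3)·1.2000 - (-3)·0.0000) / (10) = -0.2400
  z = (6 - (-2)·1.2000 - (4)·-0.2400) / (7) = 1.3371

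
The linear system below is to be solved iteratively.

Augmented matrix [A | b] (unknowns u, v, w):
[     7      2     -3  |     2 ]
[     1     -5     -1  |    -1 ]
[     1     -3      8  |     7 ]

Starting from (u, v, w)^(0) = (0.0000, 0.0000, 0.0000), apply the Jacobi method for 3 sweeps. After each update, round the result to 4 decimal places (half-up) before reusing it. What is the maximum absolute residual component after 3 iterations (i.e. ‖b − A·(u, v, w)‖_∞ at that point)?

0.3636

Iteration 1:
  u = (2 - (2)·0.0000 - (-3)·0.0000) / (7) = 0.2857
  v = (-1 - (1)·0.0000 - (-1)·0.0000) / (-5) = 0.2000
  w = (7 - (1)·0.0000 - (-3)·0.0000) / (8) = 0.8750
Iteration 2:
  u = (2 - (2)·0.2000 - (-3)·0.8750) / (7) = 0.6036
  v = (-1 - (1)·0.2857 - (-1)·0.8750) / (-5) = 0.0821
  w = (7 - (1)·0.2857 - (-3)·0.2000) / (8) = 0.9143
Iteration 3:
  u = (2 - (2)·0.0821 - (-3)·0.9143) / (7) = 0.6541
  v = (-1 - (1)·0.6036 - (-1)·0.9143) / (-5) = 0.1379
  w = (7 - (1)·0.6036 - (-3)·0.0821) / (8) = 0.8303
Residual b − A·x = (-0.3636, -0.1343, 0.1172); ∞-norm = 0.3636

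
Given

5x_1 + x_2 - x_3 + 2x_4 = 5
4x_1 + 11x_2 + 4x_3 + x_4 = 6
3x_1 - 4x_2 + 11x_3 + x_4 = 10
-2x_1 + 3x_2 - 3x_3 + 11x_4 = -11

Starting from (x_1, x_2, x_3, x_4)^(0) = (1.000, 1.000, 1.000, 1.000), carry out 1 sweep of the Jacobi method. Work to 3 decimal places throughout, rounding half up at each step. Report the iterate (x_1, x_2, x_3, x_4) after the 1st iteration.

Iteration 1:
  x_1 = (5 - (1)·1.000 - (-1)·1.000 - (2)·1.000) / (5) = 0.600
  x_2 = (6 - (4)·1.000 - (4)·1.000 - (1)·1.000) / (11) = -0.273
  x_3 = (10 - (3)·1.000 - (-4)·1.000 - (1)·1.000) / (11) = 0.909
  x_4 = (-11 - (-2)·1.000 - (3)·1.000 - (-3)·1.000) / (11) = -0.818

(0.600, -0.273, 0.909, -0.818)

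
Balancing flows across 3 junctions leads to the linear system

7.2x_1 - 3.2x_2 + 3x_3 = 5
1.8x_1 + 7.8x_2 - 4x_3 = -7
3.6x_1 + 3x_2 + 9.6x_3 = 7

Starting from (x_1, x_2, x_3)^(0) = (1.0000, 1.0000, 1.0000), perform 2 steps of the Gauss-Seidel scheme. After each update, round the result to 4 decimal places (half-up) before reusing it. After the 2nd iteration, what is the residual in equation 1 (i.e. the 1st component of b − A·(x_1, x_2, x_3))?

Iteration 1:
  x_1 = (5 - (-3.2)·1.0000 - (3)·1.0000) / (7.2) = 0.7222
  x_2 = (-7 - (1.8)·0.7222 - (-4)·1.0000) / (7.8) = -0.5513
  x_3 = (7 - (3.6)·0.7222 - (3)·-0.5513) / (9.6) = 0.6306
Iteration 2:
  x_1 = (5 - (-3.2)·-0.5513 - (3)·0.6306) / (7.2) = 0.1867
  x_2 = (-7 - (1.8)·0.1867 - (-4)·0.6306) / (7.8) = -0.6171
  x_3 = (7 - (3.6)·0.1867 - (3)·-0.6171) / (9.6) = 0.8520
Residual b − A·x = (-0.8750, 0.8853, 0.0000)

-0.8750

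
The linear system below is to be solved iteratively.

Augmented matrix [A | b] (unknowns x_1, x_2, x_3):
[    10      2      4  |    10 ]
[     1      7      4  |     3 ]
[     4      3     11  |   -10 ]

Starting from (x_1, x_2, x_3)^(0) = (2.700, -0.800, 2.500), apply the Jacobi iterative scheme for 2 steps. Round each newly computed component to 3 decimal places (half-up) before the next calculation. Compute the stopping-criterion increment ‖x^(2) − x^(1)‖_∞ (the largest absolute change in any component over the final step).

2.748

Iteration 1:
  x_1 = (10 - (2)·-0.800 - (4)·2.500) / (10) = 0.160
  x_2 = (3 - (1)·2.700 - (4)·2.500) / (7) = -1.386
  x_3 = (-10 - (4)·2.700 - (3)·-0.800) / (11) = -1.673
Iteration 2:
  x_1 = (10 - (2)·-1.386 - (4)·-1.673) / (10) = 1.946
  x_2 = (3 - (1)·0.160 - (4)·-1.673) / (7) = 1.362
  x_3 = (-10 - (4)·0.160 - (3)·-1.386) / (11) = -0.589
Change: (1.786, 2.748, 1.084) → max |·| = 2.748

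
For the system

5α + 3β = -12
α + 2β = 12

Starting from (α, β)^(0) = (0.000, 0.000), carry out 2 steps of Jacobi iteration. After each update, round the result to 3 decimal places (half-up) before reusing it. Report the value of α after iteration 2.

Iteration 1:
  α = (-12 - (3)·0.000) / (5) = -2.400
  β = (12 - (1)·0.000) / (2) = 6.000
Iteration 2:
  α = (-12 - (3)·6.000) / (5) = -6.000
  β = (12 - (1)·-2.400) / (2) = 7.200

-6.000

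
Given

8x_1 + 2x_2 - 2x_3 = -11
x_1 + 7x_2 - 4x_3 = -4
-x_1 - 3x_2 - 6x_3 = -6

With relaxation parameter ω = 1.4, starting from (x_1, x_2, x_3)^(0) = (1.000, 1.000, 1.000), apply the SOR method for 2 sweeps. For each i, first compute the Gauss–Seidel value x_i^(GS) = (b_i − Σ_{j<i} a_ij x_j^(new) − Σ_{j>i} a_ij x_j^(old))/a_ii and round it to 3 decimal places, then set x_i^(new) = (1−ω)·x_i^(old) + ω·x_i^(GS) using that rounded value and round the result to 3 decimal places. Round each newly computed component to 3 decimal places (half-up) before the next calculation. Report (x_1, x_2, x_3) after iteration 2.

(-0.494, 0.471, 0.587)

Iteration 1:
  x_1: GS value = (-11 - (2)·1.000 - (-2)·1.000) / (8) = -1.375;  x_1 ← (1−ω)·1.000 + ω·-1.375 = -2.325
  x_2: GS value = (-4 - (1)·-2.325 - (-4)·1.000) / (7) = 0.332;  x_2 ← (1−ω)·1.000 + ω·0.332 = 0.065
  x_3: GS value = (-6 - (-1)·-2.325 - (-3)·0.065) / (-6) = 1.355;  x_3 ← (1−ω)·1.000 + ω·1.355 = 1.497
Iteration 2:
  x_1: GS value = (-11 - (2)·0.065 - (-2)·1.497) / (8) = -1.017;  x_1 ← (1−ω)·-2.325 + ω·-1.017 = -0.494
  x_2: GS value = (-4 - (1)·-0.494 - (-4)·1.497) / (7) = 0.355;  x_2 ← (1−ω)·0.065 + ω·0.355 = 0.471
  x_3: GS value = (-6 - (-1)·-0.494 - (-3)·0.471) / (-6) = 0.847;  x_3 ← (1−ω)·1.497 + ω·0.847 = 0.587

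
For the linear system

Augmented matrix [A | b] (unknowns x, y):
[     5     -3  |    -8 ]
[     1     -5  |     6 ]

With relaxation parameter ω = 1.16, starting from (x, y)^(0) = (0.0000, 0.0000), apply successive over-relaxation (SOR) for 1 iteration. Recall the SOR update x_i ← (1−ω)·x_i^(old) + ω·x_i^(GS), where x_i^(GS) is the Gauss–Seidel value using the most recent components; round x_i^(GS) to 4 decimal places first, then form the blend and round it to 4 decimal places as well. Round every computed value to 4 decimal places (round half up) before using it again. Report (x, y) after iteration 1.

(-1.8560, -1.8226)

Iteration 1:
  x: GS value = (-8 - (-3)·0.0000) / (5) = -1.6000;  x ← (1−ω)·0.0000 + ω·-1.6000 = -1.8560
  y: GS value = (6 - (1)·-1.8560) / (-5) = -1.5712;  y ← (1−ω)·0.0000 + ω·-1.5712 = -1.8226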